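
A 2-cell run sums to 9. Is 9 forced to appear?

Counterexample: {1,8} sums to 9 without using 9.

No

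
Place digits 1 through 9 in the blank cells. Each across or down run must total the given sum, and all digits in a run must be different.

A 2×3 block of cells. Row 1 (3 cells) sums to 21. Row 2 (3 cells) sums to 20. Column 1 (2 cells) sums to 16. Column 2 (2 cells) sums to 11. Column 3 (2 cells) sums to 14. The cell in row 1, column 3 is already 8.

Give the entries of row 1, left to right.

7 6 8

16 in 2 cells must be {7,9}.
(2,3) = 14 − 8 = 6 completes the 14 down.
Given what's placed, (2,1) must be 9 to fit the 20 across and 16 down.
(2,2) = 20 − 15 = 5 completes the 20 across.
(1,1) = 16 − 9 = 7 completes the 16 down.
(1,2) = 21 − 15 = 6 completes the 21 across.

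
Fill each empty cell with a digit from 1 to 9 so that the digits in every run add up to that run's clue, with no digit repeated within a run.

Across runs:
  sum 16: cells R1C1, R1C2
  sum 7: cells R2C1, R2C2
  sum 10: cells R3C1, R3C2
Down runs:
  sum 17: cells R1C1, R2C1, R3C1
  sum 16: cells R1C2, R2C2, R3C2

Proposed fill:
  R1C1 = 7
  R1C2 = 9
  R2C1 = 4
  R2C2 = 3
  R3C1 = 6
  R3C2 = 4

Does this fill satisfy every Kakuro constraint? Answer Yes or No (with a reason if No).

Across: 7+9=16; 4+3=7; 6+4=10. Down: 7+4+6=17; 9+3+4=16. No digit repeats within any run.

Yes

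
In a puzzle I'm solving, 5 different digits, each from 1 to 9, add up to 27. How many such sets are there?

11

5 distinct digits from 1–9 sum between 15 and 35.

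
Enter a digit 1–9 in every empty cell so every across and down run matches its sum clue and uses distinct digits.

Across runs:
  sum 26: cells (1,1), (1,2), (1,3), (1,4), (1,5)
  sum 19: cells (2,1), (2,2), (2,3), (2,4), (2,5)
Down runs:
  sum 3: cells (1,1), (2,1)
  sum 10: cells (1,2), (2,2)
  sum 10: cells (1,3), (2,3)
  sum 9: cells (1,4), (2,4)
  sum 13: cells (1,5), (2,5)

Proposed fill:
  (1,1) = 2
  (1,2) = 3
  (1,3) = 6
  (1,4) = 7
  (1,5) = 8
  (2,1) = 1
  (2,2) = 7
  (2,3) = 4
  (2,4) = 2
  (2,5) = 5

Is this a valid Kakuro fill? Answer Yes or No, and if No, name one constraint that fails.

Across: 2+3+6+7+8=26; 1+7+4+2+5=19. Down: 2+1=3; 3+7=10; 6+4=10; 7+2=9; 8+5=13. No digit repeats within any run.

Yes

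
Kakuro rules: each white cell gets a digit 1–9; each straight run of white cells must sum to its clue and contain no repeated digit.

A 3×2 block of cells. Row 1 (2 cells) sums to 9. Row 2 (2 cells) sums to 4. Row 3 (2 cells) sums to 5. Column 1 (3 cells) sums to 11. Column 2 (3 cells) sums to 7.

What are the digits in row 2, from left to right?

4 in 2 cells must be {1,3}; 7 in 3 cells must be {1,2,4}.
The 4 across and the 7 down share only 1, so (2,2) = 1.
(2,1) = 4 − 1 = 3 completes the 4 across.
Nothing is forced directly, so branch on (1,2), whose candidates are 2 or 4. If (1,2) = 4: then (1,1) would have to be in {5} for the 9 across but in {1,2,6,7} for the 11 down — contradiction. So (1,2) = 2.
(1,1) = 9 − 2 = 7 completes the 9 across.
(3,1) = 11 − 10 = 1 completes the 11 down.
(3,2) = 5 − 1 = 4 completes the 5 across.

3, 1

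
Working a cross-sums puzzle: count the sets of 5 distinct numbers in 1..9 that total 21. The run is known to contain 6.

4

5 distinct digits from 1–9 sum between 15 and 35.
Keeping only sets containing 6.
Enumerating: {1,2,3,6,9}, {1,2,4,6,8}, {1,2,5,6,7}, {1,3,4,6,7}.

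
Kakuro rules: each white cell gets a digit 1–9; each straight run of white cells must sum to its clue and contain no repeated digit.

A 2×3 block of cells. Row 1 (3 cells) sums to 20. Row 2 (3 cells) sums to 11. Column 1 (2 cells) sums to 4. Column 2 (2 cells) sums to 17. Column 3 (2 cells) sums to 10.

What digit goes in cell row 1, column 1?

3

4 in 2 cells must be {1,3}; 17 in 2 cells must be {8,9}.
The 20 across and the 4 down share only 3, so (1,1) = 3.
(2,1) = 4 − 3 = 1 completes the 4 down.
Given what's placed, (2,2) must be 8 to fit the 11 across and 17 down.
(2,3) = 11 − 9 = 2 completes the 11 across.
(1,2) = 17 − 8 = 9 completes the 17 down.
(1,3) = 20 − 12 = 8 completes the 20 across.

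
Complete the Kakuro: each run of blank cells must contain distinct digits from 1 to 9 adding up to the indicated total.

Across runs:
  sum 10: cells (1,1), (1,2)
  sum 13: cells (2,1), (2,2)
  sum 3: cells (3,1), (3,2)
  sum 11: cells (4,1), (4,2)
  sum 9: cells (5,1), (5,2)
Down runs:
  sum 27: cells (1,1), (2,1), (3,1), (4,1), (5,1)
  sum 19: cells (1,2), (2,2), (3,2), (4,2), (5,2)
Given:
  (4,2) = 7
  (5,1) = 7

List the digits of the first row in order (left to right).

3 in 2 cells must be {1,2}.
(4,1) = 11 − 7 = 4 completes the 11 across.
(5,2) = 9 − 7 = 2 completes the 9 across.
Given what's placed, (3,2) must be 1 to fit the 3 across and 19 down.
(3,1) = 3 − 1 = 2 completes the 3 across.
No cell is forced outright now. (1,1) can only be 6 or 8 or 9 (the digits allowed by both its 10 across and its 27 down). If (1,1) = 8: then (1,2) would have to be in {2} for the 10 across but in {3,4,5,6} for the 19 down — contradiction. If (1,1) = 9: then (1,2) would have to be in {1} for the 10 across but in {3,4,5,6} for the 19 down — contradiction. So (1,1) = 6.
(1,2) = 10 − 6 = 4 completes the 10 across.

6 4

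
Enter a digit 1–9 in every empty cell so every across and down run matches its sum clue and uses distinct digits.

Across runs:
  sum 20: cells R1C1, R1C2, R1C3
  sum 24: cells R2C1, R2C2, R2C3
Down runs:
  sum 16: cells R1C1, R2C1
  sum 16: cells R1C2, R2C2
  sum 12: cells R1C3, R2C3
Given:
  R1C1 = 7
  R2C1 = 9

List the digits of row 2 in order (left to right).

9, 7, 8

24 in 3 cells must be {7,8,9}; 16 in 2 cells must be {7,9}.
Given what's placed, R1C2 must be 9 to fit the 20 across and 16 down.
R1C3 = 20 − 16 = 4 completes the 20 across.
R2C2 = 16 − 9 = 7 completes the 16 down.
R2C3 = 24 − 16 = 8 completes the 24 across.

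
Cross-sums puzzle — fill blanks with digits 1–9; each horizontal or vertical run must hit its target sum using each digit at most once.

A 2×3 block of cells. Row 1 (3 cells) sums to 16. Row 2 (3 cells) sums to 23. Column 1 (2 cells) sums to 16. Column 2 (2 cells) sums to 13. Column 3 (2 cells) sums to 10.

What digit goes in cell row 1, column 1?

23 in 3 cells must be {6,8,9}; 16 in 2 cells must be {7,9}.
The 23 across and the 16 down share only 9, so (2,1) = 9.
(1,1) = 16 − 9 = 7 completes the 16 down.
Nothing is forced directly, so branch on (2,2), whose candidates are 6 or 8. If (2,2) = 6: then (1,2) would have to be in {1,3,4,5,6,8} for the 16 across but in {7} for the 13 down — contradiction. So (2,2) = 8.
(1,2) = 13 − 8 = 5 completes the 13 down.
(1,3) = 16 − 12 = 4 completes the 16 across.
(2,3) = 23 − 17 = 6 completes the 23 across.

7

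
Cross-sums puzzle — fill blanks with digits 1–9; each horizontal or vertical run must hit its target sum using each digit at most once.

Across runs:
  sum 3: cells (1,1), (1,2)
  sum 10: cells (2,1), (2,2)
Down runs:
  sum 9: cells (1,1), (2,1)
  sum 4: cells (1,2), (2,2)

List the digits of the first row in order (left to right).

3 in 2 cells must be {1,2}; 4 in 2 cells must be {1,3}.
The 3 across and the 4 down share only 1, so (1,2) = 1.
(2,2) = 4 − 1 = 3 completes the 4 down.
(1,1) = 3 − 1 = 2 completes the 3 across.
(2,1) = 10 − 3 = 7 completes the 10 across.

2 1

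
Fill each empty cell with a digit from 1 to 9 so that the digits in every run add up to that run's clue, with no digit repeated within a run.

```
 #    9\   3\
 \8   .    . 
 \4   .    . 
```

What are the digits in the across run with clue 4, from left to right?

4 in 2 cells must be {1,3}; 3 in 2 cells must be {1,2}.
The 4 across and the 3 down share only 1, so R2C2 = 1.
R1C2 = 3 − 1 = 2 completes the 3 down.
R2C1 = 4 − 1 = 3 completes the 4 across.
R1C1 = 8 − 2 = 6 completes the 8 across.

3, 1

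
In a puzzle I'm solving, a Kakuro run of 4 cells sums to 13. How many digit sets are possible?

3

4 distinct digits from 1–9 sum between 10 and 30.
Enumerating: {1,2,3,7}, {1,2,4,6}, {1,3,4,5}.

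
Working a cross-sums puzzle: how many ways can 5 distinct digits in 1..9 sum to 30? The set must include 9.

5

5 distinct digits from 1–9 sum between 15 and 35.
Keeping only sets containing 9.
Enumerating: {1,5,7,8,9}, {2,4,7,8,9}, {2,5,6,8,9}, {3,4,6,8,9}, {3,5,6,7,9}.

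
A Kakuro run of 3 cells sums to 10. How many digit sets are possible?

3 distinct digits from 1–9 sum between 6 and 24.
Enumerating: {1,2,7}, {1,3,6}, {1,4,5}, {2,3,5}.

4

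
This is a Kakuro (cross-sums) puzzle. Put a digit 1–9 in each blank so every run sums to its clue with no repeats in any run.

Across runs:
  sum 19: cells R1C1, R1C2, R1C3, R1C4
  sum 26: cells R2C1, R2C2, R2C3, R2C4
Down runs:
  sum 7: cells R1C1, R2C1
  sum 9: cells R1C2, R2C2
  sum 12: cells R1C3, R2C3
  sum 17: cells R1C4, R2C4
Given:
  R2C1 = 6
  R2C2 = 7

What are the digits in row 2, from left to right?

6, 7, 5, 8

17 in 2 cells must be {8,9}.
R1C1 = 7 − 6 = 1 completes the 7 down.
R1C2 = 9 − 7 = 2 completes the 9 down.
R1C4 = 9: the only remaining digit allowed by both the 19 across and the 17 down.
R2C4 = 17 − 9 = 8 completes the 17 down.
R1C3 = 19 − 12 = 7 completes the 19 across.
R2C3 = 26 − 21 = 5 completes the 26 across.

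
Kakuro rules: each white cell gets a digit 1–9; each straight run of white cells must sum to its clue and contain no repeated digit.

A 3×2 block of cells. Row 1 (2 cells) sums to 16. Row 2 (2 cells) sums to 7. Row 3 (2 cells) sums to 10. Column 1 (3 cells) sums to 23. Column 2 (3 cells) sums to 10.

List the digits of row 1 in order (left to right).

9 7

16 in 2 cells must be {7,9}; 23 in 3 cells must be {6,8,9}.
The 16 across and the 23 down share only 9, so (1,1) = 9.
(1,2) = 16 − 9 = 7 completes the 16 across.
Given what's placed, (2,1) must be 6 to fit the 7 across and 23 down.
(2,2) = 7 − 6 = 1 completes the 7 across.
(3,1) = 23 − 15 = 8 completes the 23 down.
(3,2) = 10 − 8 = 2 completes the 10 across.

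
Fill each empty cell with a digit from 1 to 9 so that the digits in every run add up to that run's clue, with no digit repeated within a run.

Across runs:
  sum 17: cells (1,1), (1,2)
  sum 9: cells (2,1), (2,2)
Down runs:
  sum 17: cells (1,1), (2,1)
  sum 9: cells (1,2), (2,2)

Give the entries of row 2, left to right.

17 in 2 cells must be {8,9}.
The 17 across and the 9 down share only 8, so (1,2) = 8.
The 9 across and the 17 down share only 8, so (2,1) = 8.
(2,2) = 9 − 8 = 1 completes the 9 across.
(1,1) = 17 − 8 = 9 completes the 17 across.

8 1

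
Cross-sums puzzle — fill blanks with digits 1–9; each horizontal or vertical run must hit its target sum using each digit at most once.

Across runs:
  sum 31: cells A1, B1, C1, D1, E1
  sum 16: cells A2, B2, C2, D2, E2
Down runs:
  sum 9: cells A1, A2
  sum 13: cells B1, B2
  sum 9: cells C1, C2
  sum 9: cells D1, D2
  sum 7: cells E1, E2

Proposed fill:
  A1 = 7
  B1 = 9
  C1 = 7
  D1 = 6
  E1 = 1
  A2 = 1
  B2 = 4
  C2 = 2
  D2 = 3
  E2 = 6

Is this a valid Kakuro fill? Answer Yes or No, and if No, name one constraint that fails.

No — the down run A1–A2 sums to 8, not 9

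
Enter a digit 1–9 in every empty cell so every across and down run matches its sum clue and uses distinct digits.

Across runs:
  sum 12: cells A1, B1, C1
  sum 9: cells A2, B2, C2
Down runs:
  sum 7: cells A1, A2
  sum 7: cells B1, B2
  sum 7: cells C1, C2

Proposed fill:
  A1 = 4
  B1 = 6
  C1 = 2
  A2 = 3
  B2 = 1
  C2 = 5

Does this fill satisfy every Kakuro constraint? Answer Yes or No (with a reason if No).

Across: 4+6+2=12; 3+1+5=9. Down: 4+3=7; 6+1=7; 2+5=7. No digit repeats within any run.

Yes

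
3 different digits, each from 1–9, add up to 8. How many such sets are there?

2

3 distinct digits from 1–9 sum between 6 and 24.
Enumerating: {1,2,5}, {1,3,4}.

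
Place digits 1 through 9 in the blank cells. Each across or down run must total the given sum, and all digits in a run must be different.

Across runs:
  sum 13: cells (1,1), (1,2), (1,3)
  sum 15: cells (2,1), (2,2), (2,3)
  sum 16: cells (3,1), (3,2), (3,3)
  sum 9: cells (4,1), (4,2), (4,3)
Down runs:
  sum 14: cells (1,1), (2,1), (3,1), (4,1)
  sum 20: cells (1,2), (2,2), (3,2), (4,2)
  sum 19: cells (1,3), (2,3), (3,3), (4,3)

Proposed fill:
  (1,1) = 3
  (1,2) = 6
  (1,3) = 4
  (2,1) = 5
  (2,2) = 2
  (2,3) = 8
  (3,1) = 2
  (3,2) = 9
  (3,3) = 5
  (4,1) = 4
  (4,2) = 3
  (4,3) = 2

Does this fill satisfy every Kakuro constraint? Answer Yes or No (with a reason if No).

Across: 3+6+4=13; 5+2+8=15; 2+9+5=16; 4+3+2=9. Down: 3+5+2+4=14; 6+2+9+3=20; 4+8+5+2=19. No digit repeats within any run.

Yes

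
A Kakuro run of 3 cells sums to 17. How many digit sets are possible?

7

3 distinct digits from 1–9 sum between 6 and 24.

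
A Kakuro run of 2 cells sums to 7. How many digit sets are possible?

2 distinct digits from 1–9 sum between 3 and 17.
Enumerating: {1,6}, {2,5}, {3,4}.

3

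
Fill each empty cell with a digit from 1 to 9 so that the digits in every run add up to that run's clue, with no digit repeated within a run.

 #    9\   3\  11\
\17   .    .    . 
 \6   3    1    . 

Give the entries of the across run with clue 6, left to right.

3, 1, 2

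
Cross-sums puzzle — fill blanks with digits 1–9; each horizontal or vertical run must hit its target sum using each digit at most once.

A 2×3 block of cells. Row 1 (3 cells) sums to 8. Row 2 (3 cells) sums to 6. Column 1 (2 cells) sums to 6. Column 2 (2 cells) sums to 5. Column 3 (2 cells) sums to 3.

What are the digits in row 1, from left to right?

5, 2, 1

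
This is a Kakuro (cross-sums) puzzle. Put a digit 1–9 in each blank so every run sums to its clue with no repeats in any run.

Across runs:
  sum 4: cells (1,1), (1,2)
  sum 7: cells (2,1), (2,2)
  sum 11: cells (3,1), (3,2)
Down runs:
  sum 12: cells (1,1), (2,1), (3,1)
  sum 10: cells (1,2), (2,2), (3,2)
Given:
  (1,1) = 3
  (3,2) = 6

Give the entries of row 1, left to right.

3 1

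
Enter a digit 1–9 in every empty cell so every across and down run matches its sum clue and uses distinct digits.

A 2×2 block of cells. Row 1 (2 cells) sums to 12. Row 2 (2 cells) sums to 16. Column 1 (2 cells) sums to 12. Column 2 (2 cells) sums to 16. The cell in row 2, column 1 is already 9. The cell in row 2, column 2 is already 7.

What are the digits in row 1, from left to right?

3 9

16 in 2 cells must be {7,9}.
(1,1) = 12 − 9 = 3 completes the 12 down.
(1,2) = 12 − 3 = 9 completes the 12 across.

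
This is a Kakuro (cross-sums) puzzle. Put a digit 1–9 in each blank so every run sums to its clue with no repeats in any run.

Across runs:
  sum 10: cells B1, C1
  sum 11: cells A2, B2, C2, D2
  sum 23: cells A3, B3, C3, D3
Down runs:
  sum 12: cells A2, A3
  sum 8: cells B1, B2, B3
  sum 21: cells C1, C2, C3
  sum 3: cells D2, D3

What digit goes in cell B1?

1

11 in 4 cells must be {1,2,3,5}; 3 in 2 cells must be {1,2}.
Only 5 fits C2 under both its across sum 11 and down sum 21.
Given what's placed, A2 must be 3 to fit the 11 across and 12 down.
A3 = 12 − 3 = 9 completes the 12 down.
C3 = 7: the only remaining digit allowed by both the 23 across and the 21 down.
C1 = 21 − 12 = 9 completes the 21 down.
B1 = 10 − 9 = 1 completes the 10 across.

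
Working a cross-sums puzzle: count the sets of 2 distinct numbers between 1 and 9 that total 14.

2 distinct digits from 1–9 sum between 3 and 17.
Enumerating: {5,9}, {6,8}.

2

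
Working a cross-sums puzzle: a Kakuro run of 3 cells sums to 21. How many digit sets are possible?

3

3 distinct digits from 1–9 sum between 6 and 24.
Enumerating: {4,8,9}, {5,7,9}, {6,7,8}.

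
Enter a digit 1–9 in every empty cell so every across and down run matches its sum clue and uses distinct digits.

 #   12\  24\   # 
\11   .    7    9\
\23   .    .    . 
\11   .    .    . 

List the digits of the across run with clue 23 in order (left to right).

6 9 8

23 in 3 cells must be {6,8,9}; 24 in 3 cells must be {7,8,9}.
R1C1 = 11 − 7 = 4 completes the 11 across.
Given what's placed, R2C1 must be 6 to fit the 23 across and 12 down.
R2C3 = 8: the only remaining digit allowed by both the 23 across and the 9 down.
R3C1 = 12 − 10 = 2 completes the 12 down.
Given what's placed, R3C2 must be 8 to fit the 11 across and 24 down.
R3C3 = 11 − 10 = 1 completes the 11 across.
R2C2 = 23 − 14 = 9 completes the 23 across.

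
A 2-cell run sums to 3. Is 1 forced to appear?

Yes

The only way to make 3 from 2 distinct digits is {1,2}, which contains 1.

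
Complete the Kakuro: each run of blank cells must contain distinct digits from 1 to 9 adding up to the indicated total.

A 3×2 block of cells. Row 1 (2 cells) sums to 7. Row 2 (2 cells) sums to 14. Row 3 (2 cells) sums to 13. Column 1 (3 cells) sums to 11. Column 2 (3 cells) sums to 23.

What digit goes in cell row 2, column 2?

23 in 3 cells must be {6,8,9}.
The 7 across and the 23 down share only 6, so (1,2) = 6.
(1,1) = 7 − 6 = 1 completes the 7 across.
Nothing is forced directly, so branch on (2,1), whose candidates are 6 or 8. If (2,1) = 8: then (2,2) would have to be in {6} for the 14 across but in {8,9} for the 23 down — contradiction. So (2,1) = 6.
(2,2) = 14 − 6 = 8 completes the 14 across.
(3,1) = 11 − 7 = 4 completes the 11 down.
(3,2) = 13 − 4 = 9 completes the 13 across.

8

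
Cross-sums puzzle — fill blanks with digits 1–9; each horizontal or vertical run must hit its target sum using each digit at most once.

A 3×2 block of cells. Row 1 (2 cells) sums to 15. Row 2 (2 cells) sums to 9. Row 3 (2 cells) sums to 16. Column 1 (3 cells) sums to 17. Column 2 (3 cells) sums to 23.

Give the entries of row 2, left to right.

16 in 2 cells must be {7,9}; 23 in 3 cells must be {6,8,9}.
The 16 across and the 23 down share only 9, so (3,2) = 9.
(3,1) = 16 − 9 = 7 completes the 16 across.
Nothing is forced directly, so branch on (1,2), whose candidates are 6 or 8. If (1,2) = 8: then (1,1) would have to be in {7} for the 15 across but in {1,2,4,6,8,9} for the 17 down — contradiction. So (1,2) = 6.
(1,1) = 15 − 6 = 9 completes the 15 across.
(2,1) = 17 − 16 = 1 completes the 17 down.
(2,2) = 9 − 1 = 8 completes the 9 across.

1, 8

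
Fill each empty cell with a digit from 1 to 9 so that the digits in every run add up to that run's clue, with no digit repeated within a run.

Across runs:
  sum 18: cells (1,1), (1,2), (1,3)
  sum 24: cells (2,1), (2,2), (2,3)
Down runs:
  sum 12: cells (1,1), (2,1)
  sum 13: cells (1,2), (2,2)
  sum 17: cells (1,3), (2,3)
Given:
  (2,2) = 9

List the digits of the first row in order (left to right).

5 4 9

24 in 3 cells must be {7,8,9}; 17 in 2 cells must be {8,9}.
(1,2) = 13 − 9 = 4 completes the 13 down.
(2,3) = 8: the only remaining digit allowed by both the 24 across and the 17 down.
(1,3) = 17 − 8 = 9 completes the 17 down.
(2,1) = 24 − 17 = 7 completes the 24 across.
(1,1) = 18 − 13 = 5 completes the 18 across.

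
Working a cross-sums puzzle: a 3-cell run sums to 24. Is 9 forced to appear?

Yes

The only way to make 24 from 3 distinct digits is {7,8,9}, which contains 9.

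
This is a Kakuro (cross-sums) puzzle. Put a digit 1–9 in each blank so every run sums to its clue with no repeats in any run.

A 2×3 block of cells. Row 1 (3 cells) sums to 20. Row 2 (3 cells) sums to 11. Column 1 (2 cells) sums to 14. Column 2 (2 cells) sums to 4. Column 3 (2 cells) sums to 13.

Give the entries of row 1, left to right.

8, 3, 9

4 in 2 cells must be {1,3}.
The 20 across and the 4 down share only 3, so (1,2) = 3.
(2,2) = 4 − 3 = 1 completes the 4 down.
Nothing is forced directly, so branch on (2,1), whose candidates are 6 or 8. If (2,1) = 8: then (1,1) would have to be in {8,9} for the 20 across but in {6} for the 14 down — contradiction. So (2,1) = 6.
(1,1) = 14 − 6 = 8 completes the 14 down.
(1,3) = 20 − 11 = 9 completes the 20 across.
(2,3) = 11 − 7 = 4 completes the 11 across.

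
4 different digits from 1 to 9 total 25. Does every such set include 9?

Counterexample: {4,6,7,8} sums to 25 without using 9.

No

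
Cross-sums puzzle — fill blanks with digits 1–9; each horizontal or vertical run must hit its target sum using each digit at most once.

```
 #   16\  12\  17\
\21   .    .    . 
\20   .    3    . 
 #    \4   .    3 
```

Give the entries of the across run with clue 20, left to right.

9, 3, 8

4 in 2 cells must be {1,3}; 16 in 2 cells must be {7,9}.
Given what's placed, R2C1 must be 9 to fit the 20 across and 16 down.
R2C3 = 20 − 12 = 8 completes the 20 across.
R3C2 = 4 − 3 = 1 completes the 4 across.
R1C1 = 16 − 9 = 7 completes the 16 down.
R1C2 = 12 − 4 = 8 completes the 12 down.
R1C3 = 21 − 15 = 6 completes the 21 across.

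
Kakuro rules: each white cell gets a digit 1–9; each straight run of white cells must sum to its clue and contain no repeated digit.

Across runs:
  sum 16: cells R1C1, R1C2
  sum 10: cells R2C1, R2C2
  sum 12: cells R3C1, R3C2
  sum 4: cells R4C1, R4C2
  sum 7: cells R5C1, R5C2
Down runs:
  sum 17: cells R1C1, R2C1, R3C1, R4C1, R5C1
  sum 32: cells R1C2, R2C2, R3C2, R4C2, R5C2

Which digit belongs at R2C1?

3

16 in 2 cells must be {7,9}; 4 in 2 cells must be {1,3}.
Only 7 fits R1C1 under both its across sum 16 and down sum 17.
R1C2 = 16 − 7 = 9 completes the 16 across.
Given what's placed, R4C2 must be 3 to fit the 4 across and 32 down.
R5C2 = 5: the only remaining digit allowed by both the 7 across and the 32 down.
R4C1 = 4 − 3 = 1 completes the 4 across.
R5C1 = 7 − 5 = 2 completes the 7 across.
Nothing is forced directly, so branch on R2C1, whose candidates are 3 or 4. If R2C1 = 4: then R2C2 would have to be in {6} for the 10 across but in {7,8} for the 32 down — contradiction. So R2C1 = 3.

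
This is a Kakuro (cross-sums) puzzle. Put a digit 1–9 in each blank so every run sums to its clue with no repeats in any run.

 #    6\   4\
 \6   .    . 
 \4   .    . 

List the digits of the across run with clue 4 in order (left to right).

4 in 2 cells must be {1,3}.
The 6 across and the 4 down share only 1, so R1C2 = 1.
The 4 across and the 6 down share only 1, so R2C1 = 1.
R2C2 = 4 − 1 = 3 completes the 4 across.
R1C1 = 6 − 1 = 5 completes the 6 across.

1 3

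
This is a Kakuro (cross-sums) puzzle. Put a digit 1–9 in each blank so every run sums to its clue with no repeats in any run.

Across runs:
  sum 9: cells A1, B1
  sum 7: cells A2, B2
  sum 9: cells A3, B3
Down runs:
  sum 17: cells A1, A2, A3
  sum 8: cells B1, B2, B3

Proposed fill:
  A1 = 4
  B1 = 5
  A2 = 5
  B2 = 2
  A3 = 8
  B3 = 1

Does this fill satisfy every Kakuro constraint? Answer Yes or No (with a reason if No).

Yes

Across: 4+5=9; 5+2=7; 8+1=9. Down: 4+5+8=17; 5+2+1=8. No digit repeats within any run.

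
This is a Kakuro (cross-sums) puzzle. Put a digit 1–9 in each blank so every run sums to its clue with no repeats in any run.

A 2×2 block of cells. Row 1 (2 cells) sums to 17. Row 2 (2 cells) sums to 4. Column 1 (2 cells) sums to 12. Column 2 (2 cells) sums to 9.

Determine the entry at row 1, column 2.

8

17 in 2 cells must be {8,9}; 4 in 2 cells must be {1,3}.
The 17 across and the 9 down share only 8, so (1,2) = 8.
The 4 across and the 12 down share only 3, so (2,1) = 3.
(2,2) = 4 − 3 = 1 completes the 4 across.
(1,1) = 17 − 8 = 9 completes the 17 across.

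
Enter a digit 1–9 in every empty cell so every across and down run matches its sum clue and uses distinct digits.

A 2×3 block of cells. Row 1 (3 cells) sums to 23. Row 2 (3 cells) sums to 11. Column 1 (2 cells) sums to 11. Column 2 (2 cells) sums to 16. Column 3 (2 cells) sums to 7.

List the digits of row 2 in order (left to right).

23 in 3 cells must be {6,8,9}; 16 in 2 cells must be {7,9}.
The 23 across and the 16 down share only 9, so (1,2) = 9.
Given what's placed, (1,3) must be 6 to fit the 23 across and 7 down.
(2,2) = 16 − 9 = 7 completes the 16 down.
(2,3) = 7 − 6 = 1 completes the 7 down.
(1,1) = 23 − 15 = 8 completes the 23 across.
(2,1) = 11 − 8 = 3 completes the 11 across.

3, 7, 1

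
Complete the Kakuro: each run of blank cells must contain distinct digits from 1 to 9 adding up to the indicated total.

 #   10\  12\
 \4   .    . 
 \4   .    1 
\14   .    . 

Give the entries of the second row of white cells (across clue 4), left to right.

4 in 2 cells must be {1,3}.
R1C2 = 3: the only remaining digit allowed by both the 4 across and the 12 down.
R2C1 = 4 − 1 = 3 completes the 4 across.
R3C2 = 12 − 4 = 8 completes the 12 down.
R1C1 = 4 − 3 = 1 completes the 4 across.
R3C1 = 14 − 8 = 6 completes the 14 across.

3 1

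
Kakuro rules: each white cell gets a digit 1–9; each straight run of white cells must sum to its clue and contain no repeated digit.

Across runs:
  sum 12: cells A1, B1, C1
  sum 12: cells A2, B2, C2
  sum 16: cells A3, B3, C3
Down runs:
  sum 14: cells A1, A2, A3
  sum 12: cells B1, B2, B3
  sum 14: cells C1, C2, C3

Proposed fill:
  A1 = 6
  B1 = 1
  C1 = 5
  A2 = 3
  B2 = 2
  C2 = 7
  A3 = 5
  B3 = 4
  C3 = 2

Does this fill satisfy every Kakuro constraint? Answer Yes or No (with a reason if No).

No — the down run B1–B3 sums to 7, not 12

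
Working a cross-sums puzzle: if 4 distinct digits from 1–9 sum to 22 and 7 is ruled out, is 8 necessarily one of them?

No

Counterexample: {2,5,6,9} sums to 22 under that restriction without using 8.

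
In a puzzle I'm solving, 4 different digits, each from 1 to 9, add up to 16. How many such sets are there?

8

4 distinct digits from 1–9 sum between 10 and 30.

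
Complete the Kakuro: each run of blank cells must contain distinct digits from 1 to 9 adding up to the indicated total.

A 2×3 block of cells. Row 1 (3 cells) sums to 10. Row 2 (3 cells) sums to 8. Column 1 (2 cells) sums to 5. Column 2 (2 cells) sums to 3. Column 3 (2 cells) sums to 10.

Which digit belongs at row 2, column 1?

3 in 2 cells must be {1,2}.
Nothing is forced directly, so branch on (1,2), whose candidates are 1 or 2. If (1,2) = 1: that forces (2,2) = 2, (2,3) = 1, after which (1,3) would have to be in {2,3,4,5,6,7} for the 10 across but in {9} for the 10 down — contradiction. So (1,2) = 2.
(2,2) = 3 − 2 = 1 completes the 3 down.
Nothing is forced directly, so branch on (1,1), whose candidates are 1 or 3. If (1,1) = 3: then (1,3) would have to be in {5} for the 10 across but in {1,2,3,4,6,7,8,9} for the 10 down — contradiction. So (1,1) = 1.
(1,3) = 10 − 3 = 7 completes the 10 across.
(2,1) = 5 − 1 = 4 completes the 5 down.
(2,3) = 8 − 5 = 3 completes the 8 across.

4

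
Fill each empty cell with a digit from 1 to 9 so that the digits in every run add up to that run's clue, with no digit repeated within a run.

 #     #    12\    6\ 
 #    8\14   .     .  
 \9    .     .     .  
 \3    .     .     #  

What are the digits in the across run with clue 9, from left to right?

6, 2, 1

3 in 2 cells must be {1,2}.
The 14 across and the 6 down share only 5, so R1C3 = 5.
R2C3 = 6 − 5 = 1 completes the 6 down.
R1C2 = 14 − 5 = 9 completes the 14 across.
R2C2 = 2: the only remaining digit allowed by both the 9 across and the 12 down.
R3C2 = 12 − 11 = 1 completes the 12 down.
R2C1 = 9 − 3 = 6 completes the 9 across.
R3C1 = 3 − 1 = 2 completes the 3 across.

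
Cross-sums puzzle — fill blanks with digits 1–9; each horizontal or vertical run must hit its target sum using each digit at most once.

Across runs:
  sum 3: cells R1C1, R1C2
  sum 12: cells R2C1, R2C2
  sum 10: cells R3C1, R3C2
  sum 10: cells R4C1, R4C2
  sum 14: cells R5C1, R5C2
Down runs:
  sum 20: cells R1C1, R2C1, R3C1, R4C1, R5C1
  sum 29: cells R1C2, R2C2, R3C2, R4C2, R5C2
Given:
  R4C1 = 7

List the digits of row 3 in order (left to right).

3 7

3 in 2 cells must be {1,2}.
R4C2 = 10 − 7 = 3 completes the 10 across.
Given what's placed, R1C2 must be 2 to fit the 3 across and 29 down.
R1C1 = 3 − 2 = 1 completes the 3 across.
No cell is forced outright now. R5C2 can only be 8 or 9 (the digits allowed by both its 14 across and its 29 down). If R5C2 = 8: that forces R5C1 = 6, R2C1 = 4, after which R2C2 would have to be in {8} for the 12 across but in {7,9} for the 29 down — contradiction. So R5C2 = 9.
R5C1 = 14 − 9 = 5 completes the 14 across.
No cell is forced outright now. R2C1 can only be 3 or 4 (the digits allowed by both its 12 across and its 20 down). If R2C1 = 3: then R2C2 would have to be in {9} for the 12 across but in {7,8} for the 29 down — contradiction. So R2C1 = 4.
R2C2 = 12 − 4 = 8 completes the 12 across.
R3C1 = 20 − 17 = 3 completes the 20 down.
R3C2 = 10 − 3 = 7 completes the 10 across.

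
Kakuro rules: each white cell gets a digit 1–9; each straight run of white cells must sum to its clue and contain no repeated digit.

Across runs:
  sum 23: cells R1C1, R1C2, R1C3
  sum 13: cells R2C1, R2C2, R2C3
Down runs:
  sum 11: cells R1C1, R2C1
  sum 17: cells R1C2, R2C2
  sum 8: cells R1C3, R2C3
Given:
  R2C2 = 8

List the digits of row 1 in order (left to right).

23 in 3 cells must be {6,8,9}; 17 in 2 cells must be {8,9}.
R1C2 = 17 − 8 = 9 completes the 17 down.
R1C3 = 6: the only remaining digit allowed by both the 23 across and the 8 down.
R2C3 = 8 − 6 = 2 completes the 8 down.
R1C1 = 23 − 15 = 8 completes the 23 across.
R2C1 = 13 − 10 = 3 completes the 13 across.

8 9 6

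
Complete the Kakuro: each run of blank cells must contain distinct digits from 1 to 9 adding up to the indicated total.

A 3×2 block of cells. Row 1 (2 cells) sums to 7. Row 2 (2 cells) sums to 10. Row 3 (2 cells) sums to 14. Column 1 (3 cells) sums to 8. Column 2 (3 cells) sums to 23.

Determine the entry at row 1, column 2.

6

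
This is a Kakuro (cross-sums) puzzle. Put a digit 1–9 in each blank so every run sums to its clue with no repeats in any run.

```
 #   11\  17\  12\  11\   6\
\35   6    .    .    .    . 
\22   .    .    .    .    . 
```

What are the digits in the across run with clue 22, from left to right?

35 in 5 cells must be {5,6,7,8,9}; 17 in 2 cells must be {8,9}.
R1C5 = 5: the only remaining digit allowed by both the 35 across and the 6 down.
R2C1 = 11 − 6 = 5 completes the 11 down.
R2C5 = 6 − 5 = 1 completes the 6 down.
Nothing is forced directly, so branch on R1C2, whose candidates are 8 or 9. If R1C2 = 9: that forces R2C2 = 8, after which R2C3 would have to be in {2,6} for the 22 across but in {3,4,5,7,8,9} for the 12 down — contradiction. So R1C2 = 8.
R2C2 = 17 − 8 = 9 completes the 17 down.
Nothing is forced directly, so branch on R2C3, whose candidates are 3 or 4. If R2C3 = 4: then R1C3 would have to be in {7,9} for the 35 across but in {8} for the 12 down — contradiction. So R2C3 = 3.
R1C3 = 12 − 3 = 9 completes the 12 down.
R1C4 = 35 − 28 = 7 completes the 35 across.
R2C4 = 22 − 18 = 4 completes the 22 across.

5, 9, 3, 4, 1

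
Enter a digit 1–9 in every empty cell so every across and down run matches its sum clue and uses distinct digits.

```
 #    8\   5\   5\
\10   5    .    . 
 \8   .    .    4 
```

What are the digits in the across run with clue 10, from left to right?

5, 4, 1

R1C3 = 5 − 4 = 1 completes the 5 down.
R2C1 = 8 − 5 = 3 completes the 8 down.
R2C2 = 8 − 7 = 1 completes the 8 across.
R1C2 = 10 − 6 = 4 completes the 10 across.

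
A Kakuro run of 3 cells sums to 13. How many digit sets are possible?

7

3 distinct digits from 1–9 sum between 6 and 24.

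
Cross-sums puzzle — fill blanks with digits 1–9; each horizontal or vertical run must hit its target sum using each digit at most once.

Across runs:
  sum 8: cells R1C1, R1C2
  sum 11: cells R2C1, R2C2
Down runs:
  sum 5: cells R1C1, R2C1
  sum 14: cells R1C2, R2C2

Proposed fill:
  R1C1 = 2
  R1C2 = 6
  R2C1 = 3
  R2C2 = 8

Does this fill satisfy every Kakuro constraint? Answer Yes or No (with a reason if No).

Yes

Across: 2+6=8; 3+8=11. Down: 2+3=5; 6+8=14. No digit repeats within any run.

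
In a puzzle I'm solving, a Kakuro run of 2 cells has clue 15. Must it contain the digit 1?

Counterexample: {6,9} sums to 15 without using 1.

No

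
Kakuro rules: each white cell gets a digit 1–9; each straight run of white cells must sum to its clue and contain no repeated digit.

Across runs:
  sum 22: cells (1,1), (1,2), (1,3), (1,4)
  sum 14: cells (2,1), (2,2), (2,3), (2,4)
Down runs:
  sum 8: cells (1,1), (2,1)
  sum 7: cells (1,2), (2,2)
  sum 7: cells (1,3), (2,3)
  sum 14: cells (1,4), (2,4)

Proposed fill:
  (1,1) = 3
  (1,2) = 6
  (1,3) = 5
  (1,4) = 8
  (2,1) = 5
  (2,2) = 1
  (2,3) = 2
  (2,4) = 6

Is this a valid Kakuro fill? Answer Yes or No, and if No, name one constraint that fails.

Across: 3+6+5+8=22; 5+1+2+6=14. Down: 3+5=8; 6+1=7; 5+2=7; 8+6=14. No digit repeats within any run.

Yes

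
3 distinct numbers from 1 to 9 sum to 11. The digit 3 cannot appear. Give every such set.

3 distinct digits from 1–9 sum between 6 and 24.
Dropping sets that contain 3.

{1,2,8}; {1,4,6}; {2,4,5}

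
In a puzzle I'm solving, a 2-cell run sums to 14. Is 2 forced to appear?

No

Counterexample: {5,9} sums to 14 without using 2.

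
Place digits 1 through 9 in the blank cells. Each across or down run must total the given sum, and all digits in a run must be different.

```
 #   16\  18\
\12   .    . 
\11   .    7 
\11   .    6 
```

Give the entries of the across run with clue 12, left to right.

7 5

R1C2 = 18 − 13 = 5 completes the 18 down.
R2C1 = 11 − 7 = 4 completes the 11 across.
R3C1 = 11 − 6 = 5 completes the 11 across.
R1C1 = 12 − 5 = 7 completes the 12 across.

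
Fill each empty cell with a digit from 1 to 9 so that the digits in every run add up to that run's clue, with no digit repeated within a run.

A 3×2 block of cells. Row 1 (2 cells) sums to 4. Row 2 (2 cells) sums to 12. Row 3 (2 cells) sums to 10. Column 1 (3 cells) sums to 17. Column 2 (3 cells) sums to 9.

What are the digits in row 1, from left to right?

1 3

4 in 2 cells must be {1,3}.
Nothing is forced directly, so branch on (2,2), whose candidates are 3 or 4 or 5. If (2,2) = 3: that forces (1,2) = 1, (2,1) = 9, after which (3,2) would have to be in {1,2,3,4,6,7,8,9} for the 10 across but in {5} for the 9 down — contradiction. If (2,2) = 4: that forces (1,2) = 3, (2,1) = 8, (3,2) = 2, after which (1,1) would have to be in {1} for the 4 across but in {2,3,4,5,6,7} for the 17 down — contradiction. So (2,2) = 5.
(2,1) = 12 − 5 = 7 completes the 12 across.
Given what's placed, (1,1) must be 1 to fit the 4 across and 17 down.
(1,2) = 4 − 1 = 3 completes the 4 across.
(3,1) = 17 − 8 = 9 completes the 17 down.
(3,2) = 10 − 9 = 1 completes the 10 across.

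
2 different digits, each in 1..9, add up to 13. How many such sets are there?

2 distinct digits from 1–9 sum between 3 and 17.
Enumerating: {4,9}, {5,8}, {6,7}.

3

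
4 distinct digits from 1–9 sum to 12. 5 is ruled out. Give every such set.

{1,2,3,6}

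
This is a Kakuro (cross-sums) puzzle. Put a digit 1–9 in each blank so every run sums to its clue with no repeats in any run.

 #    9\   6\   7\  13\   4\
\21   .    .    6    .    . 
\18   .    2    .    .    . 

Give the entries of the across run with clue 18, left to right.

7, 2, 1, 5, 3

4 in 2 cells must be {1,3}.
R1C2 = 6 − 2 = 4 completes the 6 down.
R2C3 = 7 − 6 = 1 completes the 7 down.
R2C5 = 3: the only remaining digit allowed by both the 18 across and the 4 down.
R1C5 = 4 − 3 = 1 completes the 4 down.
No cell is forced outright now. R1C4 can only be 7 or 8 (the digits allowed by both its 21 across and its 13 down). If R1C4 = 7: that forces R1C1 = 3, after which R2C1 would have to be in {4,5,7,8} for the 18 across but in {6} for the 9 down — contradiction. So R1C4 = 8.
R1C1 = 21 − 19 = 2 completes the 21 across.
R2C1 = 9 − 2 = 7 completes the 9 down.
R2C4 = 18 − 13 = 5 completes the 18 across.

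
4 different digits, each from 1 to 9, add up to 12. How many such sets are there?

2

4 distinct digits from 1–9 sum between 10 and 30.
Enumerating: {1,2,3,6}, {1,2,4,5}.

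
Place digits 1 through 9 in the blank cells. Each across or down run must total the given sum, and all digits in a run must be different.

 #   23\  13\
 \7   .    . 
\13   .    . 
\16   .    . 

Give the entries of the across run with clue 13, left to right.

8 5

16 in 2 cells must be {7,9}; 23 in 3 cells must be {6,8,9}.
The 7 across and the 23 down share only 6, so R1C1 = 6.
R1C2 = 7 − 6 = 1 completes the 7 across.
Given what's placed, R3C1 must be 9 to fit the 16 across and 23 down.
R3C2 = 16 − 9 = 7 completes the 16 across.
R2C1 = 23 − 15 = 8 completes the 23 down.
R2C2 = 13 − 8 = 5 completes the 13 across.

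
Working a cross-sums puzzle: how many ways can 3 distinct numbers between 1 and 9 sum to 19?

3 distinct digits from 1–9 sum between 6 and 24.
Enumerating: {2,8,9}, {3,7,9}, {4,6,9}, {4,7,8}, {5,6,8}.

5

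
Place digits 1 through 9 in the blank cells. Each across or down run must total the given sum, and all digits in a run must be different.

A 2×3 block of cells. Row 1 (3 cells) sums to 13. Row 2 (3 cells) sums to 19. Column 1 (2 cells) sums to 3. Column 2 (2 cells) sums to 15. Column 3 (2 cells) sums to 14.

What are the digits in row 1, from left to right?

1, 7, 5

3 in 2 cells must be {1,2}.
The 19 across and the 3 down share only 2, so (2,1) = 2.
(1,1) = 3 − 2 = 1 completes the 3 down.
Nothing is forced directly, so branch on (2,2), whose candidates are 8 or 9. If (2,2) = 9: then (1,2) would have to be in {3,4,5,7,8,9} for the 13 across but in {6} for the 15 down — contradiction. So (2,2) = 8.
(1,2) = 15 − 8 = 7 completes the 15 down.
(1,3) = 13 − 8 = 5 completes the 13 across.
(2,3) = 19 − 10 = 9 completes the 19 across.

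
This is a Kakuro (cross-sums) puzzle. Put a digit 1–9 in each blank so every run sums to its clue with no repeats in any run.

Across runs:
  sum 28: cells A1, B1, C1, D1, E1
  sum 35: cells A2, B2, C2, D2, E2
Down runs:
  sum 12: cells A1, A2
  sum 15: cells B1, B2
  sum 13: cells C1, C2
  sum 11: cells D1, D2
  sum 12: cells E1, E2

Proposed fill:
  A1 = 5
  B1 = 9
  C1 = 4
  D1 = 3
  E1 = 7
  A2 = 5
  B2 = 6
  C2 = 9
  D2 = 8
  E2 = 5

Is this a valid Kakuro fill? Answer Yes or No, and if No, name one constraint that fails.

No — the down run A1–A2 sums to 10, not 12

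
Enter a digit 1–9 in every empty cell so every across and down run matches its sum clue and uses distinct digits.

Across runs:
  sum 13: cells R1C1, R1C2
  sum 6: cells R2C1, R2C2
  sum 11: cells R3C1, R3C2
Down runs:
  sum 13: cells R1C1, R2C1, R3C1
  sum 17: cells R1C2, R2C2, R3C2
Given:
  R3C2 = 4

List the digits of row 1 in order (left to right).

5 8

Given what's placed, R2C2 must be 5 to fit the 6 across and 17 down.
R3C1 = 11 − 4 = 7 completes the 11 across.
R1C2 = 17 − 9 = 8 completes the 17 down.
R2C1 = 6 − 5 = 1 completes the 6 across.
R1C1 = 13 − 8 = 5 completes the 13 across.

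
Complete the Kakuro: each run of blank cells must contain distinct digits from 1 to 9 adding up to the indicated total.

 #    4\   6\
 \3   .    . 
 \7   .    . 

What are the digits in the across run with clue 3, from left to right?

1, 2

3 in 2 cells must be {1,2}; 4 in 2 cells must be {1,3}.
The 3 across and the 4 down share only 1, so R1C1 = 1.
R1C2 = 3 − 1 = 2 completes the 3 across.
R2C1 = 4 − 1 = 3 completes the 4 down.
R2C2 = 7 − 3 = 4 completes the 7 across.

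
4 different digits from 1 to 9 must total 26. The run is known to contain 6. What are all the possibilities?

{3,6,8,9}; {4,6,7,9}; {5,6,7,8}

4 distinct digits from 1–9 sum between 10 and 30.
Keeping only sets containing 6.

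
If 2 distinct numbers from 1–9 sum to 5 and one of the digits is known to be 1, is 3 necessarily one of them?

No

The only way to make 5 from 2 distinct digits under that restriction is {1,4}, which does not contain 3.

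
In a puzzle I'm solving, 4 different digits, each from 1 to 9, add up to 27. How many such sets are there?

4 distinct digits from 1–9 sum between 10 and 30.
Enumerating: {3,7,8,9}, {4,6,8,9}, {5,6,7,9}.

3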